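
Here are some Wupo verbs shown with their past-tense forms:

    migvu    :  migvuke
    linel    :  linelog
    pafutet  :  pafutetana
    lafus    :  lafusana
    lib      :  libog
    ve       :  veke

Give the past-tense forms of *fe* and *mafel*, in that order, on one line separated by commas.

The suffix is conditioned by the final sound: -ana when the stem ends in a voiceless consonant (*pafutet*, *lafus*); -og when the stem ends in a voiced consonant (*linel*, *lib*); -ke when the stem ends in a vowel (*migvu*, *ve*).
*fe*: final sound = /e/, a vowel → -ke → *feke*.
Since the final sound of *mafel* is /l/ (a voiced consonant), it takes -og, giving *mafelog*.

feke, mafelog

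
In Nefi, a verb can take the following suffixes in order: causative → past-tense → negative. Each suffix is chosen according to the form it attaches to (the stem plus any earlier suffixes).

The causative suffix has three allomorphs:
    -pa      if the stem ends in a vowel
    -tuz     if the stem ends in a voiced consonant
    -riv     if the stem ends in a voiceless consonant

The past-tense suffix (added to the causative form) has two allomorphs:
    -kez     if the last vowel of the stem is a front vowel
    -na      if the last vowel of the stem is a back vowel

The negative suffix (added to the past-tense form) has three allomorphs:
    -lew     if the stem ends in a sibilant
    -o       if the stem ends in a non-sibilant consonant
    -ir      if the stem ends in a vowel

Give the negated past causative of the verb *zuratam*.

Since the final sound of *zuratam* is /m/ (a voiced consonant), it takes -tuz, giving *zuratamtuz*.
The causative form *zuratamtuz* — last vowel /u/ (a back vowel) → -na → *zuratamtuzna*.
The past-tense form *zuratamtuzna*: final sound = /a/, a vowel → -ir → *zuratamtuznair*.

zuratamtuznair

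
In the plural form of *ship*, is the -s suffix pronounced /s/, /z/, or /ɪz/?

The stem *ship* ends in a voiceless non-sibilant consonant.
The plural suffix surfaces as /ɪz/ after sibilants, /s/ after other voiceless consonants, and /z/ after other voiced sounds.
So the plural -s on *ship* is pronounced /s/.

/s/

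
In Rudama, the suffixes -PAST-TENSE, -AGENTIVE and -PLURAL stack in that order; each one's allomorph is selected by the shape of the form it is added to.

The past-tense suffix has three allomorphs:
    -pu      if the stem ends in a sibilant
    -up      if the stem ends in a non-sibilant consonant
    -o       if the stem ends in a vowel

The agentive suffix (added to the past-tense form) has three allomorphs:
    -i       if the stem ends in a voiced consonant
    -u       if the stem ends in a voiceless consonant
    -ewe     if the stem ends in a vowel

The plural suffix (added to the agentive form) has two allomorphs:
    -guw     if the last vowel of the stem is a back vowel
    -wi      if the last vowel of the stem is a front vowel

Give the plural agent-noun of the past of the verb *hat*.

The final sound of *hat* is /t/, which is a non-sibilant consonant, so the past-tense suffix is -up, giving *hatup*.
The past-tense form *hatup*: final sound = /p/, a voiceless consonant → -u → *hatupu*.
The agentive form *hatupu* — last vowel /u/ (a back vowel) → -guw → *hatupuguw*.

hatupuguw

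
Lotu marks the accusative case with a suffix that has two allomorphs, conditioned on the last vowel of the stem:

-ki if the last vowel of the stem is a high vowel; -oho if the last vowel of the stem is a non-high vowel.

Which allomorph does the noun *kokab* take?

The last vowel of *kokab* is /a/, which is a non-high vowel, so the suffix is -oho.

-oho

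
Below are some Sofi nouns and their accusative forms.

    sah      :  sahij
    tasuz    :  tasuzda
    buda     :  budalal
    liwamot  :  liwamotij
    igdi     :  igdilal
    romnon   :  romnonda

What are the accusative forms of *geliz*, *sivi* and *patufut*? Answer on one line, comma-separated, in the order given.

gelizda, sivilal, patufutij

The suffix is conditioned by the final sound: -ij when the stem ends in a voiceless consonant (*sah*, *liwamot*); -da when the stem ends in a voiced consonant (*tasuz*, *romnon*); -lal when the stem ends in a vowel (*buda*, *igdi*).
*geliz*: final sound = /z/, a voiced consonant → -da → *gelizda*.
*sivi*: final sound = /i/, a vowel → -lal → *sivilal*.
*patufut* — final sound /t/ (a voiceless consonant) → -ij → *patufutij*.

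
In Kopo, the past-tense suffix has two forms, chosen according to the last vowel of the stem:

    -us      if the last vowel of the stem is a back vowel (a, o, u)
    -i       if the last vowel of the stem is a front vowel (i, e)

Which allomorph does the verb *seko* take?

*seko*: last vowel = /o/, a back vowel → -us.

-us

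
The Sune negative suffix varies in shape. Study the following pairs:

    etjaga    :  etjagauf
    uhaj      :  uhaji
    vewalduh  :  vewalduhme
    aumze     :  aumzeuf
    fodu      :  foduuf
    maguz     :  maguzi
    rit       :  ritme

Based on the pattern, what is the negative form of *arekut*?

The pattern is voicing of the final sound: -me when the stem ends in a voiceless consonant (*vewalduh*, *rit*); -i when the stem ends in a voiced consonant (*uhaj*, *maguz*); -uf when the stem ends in a vowel (*etjaga*, *aumze*, *fodu*).
Since the final sound of *arekut* is /t/ (a voiceless consonant), it takes -me, giving *arekutme*.

arekutme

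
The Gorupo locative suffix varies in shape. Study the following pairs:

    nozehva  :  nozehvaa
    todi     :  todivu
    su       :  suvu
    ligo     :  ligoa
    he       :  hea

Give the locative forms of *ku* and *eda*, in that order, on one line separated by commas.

kuvu, edaa

The pattern is height harmony: -vu when the last vowel of the stem is a high vowel (*todi*, *su*); -a when the last vowel of the stem is a non-high vowel (*nozehva*, *ligo*, *he*).
*ku* — last vowel /u/ (a high vowel) → -vu → *kuvu*.
Since the last vowel of *eda* is /a/ (a non-high vowel), it takes -a, giving *edaa*.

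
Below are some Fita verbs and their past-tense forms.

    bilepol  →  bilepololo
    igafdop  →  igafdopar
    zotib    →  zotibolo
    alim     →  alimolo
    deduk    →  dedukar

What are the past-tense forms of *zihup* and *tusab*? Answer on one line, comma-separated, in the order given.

The suffix is conditioned by the final consonant: -ar when the stem ends in a voiceless consonant (*igafdop*, *deduk*); -olo when the stem ends in a voiced consonant (*bilepol*, *zotib*, *alim*).
Since the final consonant of *zihup* is /p/ (voiceless), it takes -ar, giving *zihupar*.
*tusab* — final consonant /b/ (voiced) → -olo → *tusabolo*.

zihupar, tusabolo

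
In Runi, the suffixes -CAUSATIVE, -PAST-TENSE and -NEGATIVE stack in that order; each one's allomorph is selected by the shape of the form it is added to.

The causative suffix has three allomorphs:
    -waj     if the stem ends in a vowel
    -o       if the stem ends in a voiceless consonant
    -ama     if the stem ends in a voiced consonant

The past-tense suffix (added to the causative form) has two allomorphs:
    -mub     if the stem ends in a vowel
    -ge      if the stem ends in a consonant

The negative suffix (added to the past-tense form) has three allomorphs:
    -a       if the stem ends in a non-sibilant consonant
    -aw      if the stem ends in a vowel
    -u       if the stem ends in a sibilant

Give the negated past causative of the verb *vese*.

vesewajgeaw

The final sound of *vese* is /e/, which is a vowel, so the causative suffix is -waj, giving *vesewaj*.
Since the final sound of the causative form *vesewaj* is /j/ (a consonant), it takes -ge, giving *vesewajge*.
The past-tense form *vesewajge*: final sound = /e/, a vowel → -aw → *vesewajgeaw*.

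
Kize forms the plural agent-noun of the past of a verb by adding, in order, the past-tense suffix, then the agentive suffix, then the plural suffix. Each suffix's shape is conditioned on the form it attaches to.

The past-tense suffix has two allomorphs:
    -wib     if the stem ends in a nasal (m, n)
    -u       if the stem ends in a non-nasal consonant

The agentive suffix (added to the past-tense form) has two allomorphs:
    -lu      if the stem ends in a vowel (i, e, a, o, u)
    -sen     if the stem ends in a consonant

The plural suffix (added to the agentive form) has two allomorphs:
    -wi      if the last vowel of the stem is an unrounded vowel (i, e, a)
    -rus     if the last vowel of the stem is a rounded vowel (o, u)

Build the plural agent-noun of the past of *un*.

unwibsenwi

Since the final consonant of *un* is /n/ (a nasal), it takes -wib, giving *unwib*.
The final sound of the past-tense form *unwib* is /b/, which is a consonant, so the agentive suffix is -sen, giving *unwibsen*.
Since the last vowel of the agentive form *unwibsen* is /e/ (an unrounded vowel), it takes -wi, giving *unwibsenwi*.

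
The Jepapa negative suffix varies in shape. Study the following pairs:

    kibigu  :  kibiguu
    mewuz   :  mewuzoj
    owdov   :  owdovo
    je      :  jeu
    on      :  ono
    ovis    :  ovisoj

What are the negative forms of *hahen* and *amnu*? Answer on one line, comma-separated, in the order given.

The pattern is sibilance of the final sound: -oj when the stem ends in a sibilant (*mewuz*, *ovis*); -o when the stem ends in a non-sibilant consonant (*owdov*, *on*); -u when the stem ends in a vowel (*kibigu*, *je*).
The final sound of *hahen* is /n/, which is a non-sibilant consonant, so the suffix is -o, giving *haheno*.
*amnu*: final sound = /u/, a vowel → -u → *amnuu*.

haheno, amnuu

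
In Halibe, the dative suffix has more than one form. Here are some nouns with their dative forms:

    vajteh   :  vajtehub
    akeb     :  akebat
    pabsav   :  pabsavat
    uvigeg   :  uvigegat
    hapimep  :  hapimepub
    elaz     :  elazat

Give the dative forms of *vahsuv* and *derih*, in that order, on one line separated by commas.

The alternation tracks the final consonant of the stem — -ub when the stem ends in a voiceless consonant (*vajteh*, *hapimep*); -at when the stem ends in a voiced consonant (*akeb*, *pabsav*, *uvigeg*, *elaz*).
*vahsuv*: final consonant = /v/, voiced → -at → *vahsuvat*.
Since the final consonant of *derih* is /h/ (voiceless), it takes -ub, giving *derihub*.

vahsuvat, derihub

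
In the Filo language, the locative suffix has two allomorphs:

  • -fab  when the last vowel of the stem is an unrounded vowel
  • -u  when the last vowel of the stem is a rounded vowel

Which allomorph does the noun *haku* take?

*haku*: last vowel = /u/, a rounded vowel → -u.

-u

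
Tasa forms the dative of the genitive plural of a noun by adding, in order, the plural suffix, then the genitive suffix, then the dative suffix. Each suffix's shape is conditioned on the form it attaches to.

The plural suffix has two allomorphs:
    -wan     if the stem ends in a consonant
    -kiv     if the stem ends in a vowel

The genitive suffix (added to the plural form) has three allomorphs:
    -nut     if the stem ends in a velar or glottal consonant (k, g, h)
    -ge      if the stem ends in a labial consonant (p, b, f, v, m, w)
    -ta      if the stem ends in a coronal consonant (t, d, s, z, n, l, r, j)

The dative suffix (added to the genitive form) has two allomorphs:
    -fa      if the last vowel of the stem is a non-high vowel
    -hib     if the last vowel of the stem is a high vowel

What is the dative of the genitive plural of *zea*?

zeakivgefa

The final sound of *zea* is /a/, which is a vowel, so the plural suffix is -kiv, giving *zeakiv*.
The plural form *zeakiv* — final consonant /v/ (labial) → -ge → *zeakivge*.
The genitive form *zeakivge*: last vowel = /e/, a non-high vowel → -fa → *zeakivgefa*.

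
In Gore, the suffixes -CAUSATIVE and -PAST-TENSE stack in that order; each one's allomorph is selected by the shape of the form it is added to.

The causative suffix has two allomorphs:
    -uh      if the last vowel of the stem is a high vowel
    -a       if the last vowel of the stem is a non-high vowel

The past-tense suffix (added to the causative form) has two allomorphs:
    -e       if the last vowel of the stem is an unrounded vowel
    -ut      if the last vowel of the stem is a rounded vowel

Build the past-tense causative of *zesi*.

zesiuhut

*zesi*: last vowel = /i/, a high vowel → -uh → *zesiuh*.
The last vowel of the causative form *zesiuh* is /u/, which is a rounded vowel, so the past-tense suffix is -ut, giving *zesiuhut*.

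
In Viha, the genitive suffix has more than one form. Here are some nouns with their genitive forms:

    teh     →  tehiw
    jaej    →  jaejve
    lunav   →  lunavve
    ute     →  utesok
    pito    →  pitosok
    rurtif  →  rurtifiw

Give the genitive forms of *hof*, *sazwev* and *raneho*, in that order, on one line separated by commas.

hofiw, sazwevve, ranehosok

Looking at the final sound of each stem: -iw when the stem ends in a voiceless consonant (*teh*, *rurtif*); -ve when the stem ends in a voiced consonant (*jaej*, *lunav*); -sok when the stem ends in a vowel (*ute*, *pito*).
*hof* — final sound /f/ (a voiceless consonant) → -iw → *hofiw*.
The final sound of *sazwev* is /v/, which is a voiced consonant, so the suffix is -ve, giving *sazwevve*.
Since the final sound of *raneho* is /o/ (a vowel), it takes -sok, giving *ranehosok*.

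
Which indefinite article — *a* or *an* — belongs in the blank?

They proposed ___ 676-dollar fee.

The indefinite article is chosen by the initial *sound* of the following word, not its spelling.
The number *676* is spoken "six hundred …", beginning with /sɪks/ — a consonant sound.
So the article is *a*: They proposed a 676-dollar fee.

a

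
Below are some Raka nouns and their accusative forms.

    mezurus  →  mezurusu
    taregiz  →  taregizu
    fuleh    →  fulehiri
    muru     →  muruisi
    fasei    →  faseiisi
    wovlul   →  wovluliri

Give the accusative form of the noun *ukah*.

ukahiri

The suffix is conditioned by the final sound: -u when the stem ends in a sibilant (*mezurus*, *taregiz*); -iri when the stem ends in a non-sibilant consonant (*fuleh*, *wovlul*); -isi when the stem ends in a vowel (*muru*, *fasei*).
The final sound of *ukah* is /h/, which is a non-sibilant consonant, so the suffix is -iri, giving *ukahiri*.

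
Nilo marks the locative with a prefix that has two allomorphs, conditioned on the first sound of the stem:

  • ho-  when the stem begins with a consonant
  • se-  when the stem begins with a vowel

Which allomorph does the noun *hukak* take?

ho-

Since the first sound of *hukak* is /h/ (a consonant), it takes ho-.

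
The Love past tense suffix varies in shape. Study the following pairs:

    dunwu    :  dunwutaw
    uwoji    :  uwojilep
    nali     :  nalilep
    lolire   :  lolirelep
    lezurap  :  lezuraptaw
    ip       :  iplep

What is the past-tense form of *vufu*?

The pattern is front/back vowel harmony: -lep when the last vowel of the stem is a front vowel (*uwoji*, *nali*, *lolire*, *ip*); -taw when the last vowel of the stem is a back vowel (*dunwu*, *lezurap*).
The last vowel of *vufu* is /u/, which is a back vowel, so the suffix is -taw, giving *vufutaw*.

vufutaw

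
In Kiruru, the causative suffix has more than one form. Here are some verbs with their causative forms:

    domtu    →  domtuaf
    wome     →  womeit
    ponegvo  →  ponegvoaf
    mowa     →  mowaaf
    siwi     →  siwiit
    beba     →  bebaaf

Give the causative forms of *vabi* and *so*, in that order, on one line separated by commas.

vabiit, soaf

The pattern is front/back vowel harmony: -it when the last vowel of the stem is a front vowel (*wome*, *siwi*); -af when the last vowel of the stem is a back vowel (*domtu*, *ponegvo*, *mowa*, *beba*).
Since the last vowel of *vabi* is /i/ (a front vowel), it takes -it, giving *vabiit*.
The last vowel of *so* is /o/, which is a back vowel, so the suffix is -af, giving *soaf*.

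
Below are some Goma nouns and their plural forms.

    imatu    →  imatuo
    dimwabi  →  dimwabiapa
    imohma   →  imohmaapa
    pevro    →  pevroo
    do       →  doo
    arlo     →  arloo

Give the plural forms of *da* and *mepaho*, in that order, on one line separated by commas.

The alternation tracks the last vowel of the stem — -o when the last vowel of the stem is a rounded vowel (*imatu*, *pevro*, *do*, *arlo*); -apa when the last vowel of the stem is an unrounded vowel (*dimwabi*, *imohma*).
*da*: last vowel = /a/, an unrounded vowel → -apa → *daapa*.
*mepaho*: last vowel = /o/, a rounded vowel → -o → *mepahoo*.

daapa, mepahoo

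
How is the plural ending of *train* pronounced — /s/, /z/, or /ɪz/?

/z/

The stem *train* ends in a voiced non-sibilant sound.
The plural suffix surfaces as /ɪz/ after sibilants, /s/ after other voiceless consonants, and /z/ after other voiced sounds.
So the plural -s on *train* is pronounced /z/.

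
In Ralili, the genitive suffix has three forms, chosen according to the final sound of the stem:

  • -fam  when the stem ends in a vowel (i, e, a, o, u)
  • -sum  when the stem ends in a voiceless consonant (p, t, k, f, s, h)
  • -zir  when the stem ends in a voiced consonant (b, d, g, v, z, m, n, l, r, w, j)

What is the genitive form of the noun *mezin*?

Since the final sound of *mezin* is /n/ (a voiced consonant), it takes -zir, giving *mezinzir*.

mezinzir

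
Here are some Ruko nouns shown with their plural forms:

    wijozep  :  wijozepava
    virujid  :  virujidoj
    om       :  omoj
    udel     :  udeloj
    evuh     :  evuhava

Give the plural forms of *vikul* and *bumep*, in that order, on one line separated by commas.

Looking at the final consonant of each stem: -ava when the stem ends in a voiceless consonant (*wijozep*, *evuh*); -oj when the stem ends in a voiced consonant (*virujid*, *om*, *udel*).
Since the final consonant of *vikul* is /l/ (voiced), it takes -oj, giving *vikuloj*.
*bumep* — final consonant /p/ (voiceless) → -ava → *bumepava*.

vikuloj, bumepava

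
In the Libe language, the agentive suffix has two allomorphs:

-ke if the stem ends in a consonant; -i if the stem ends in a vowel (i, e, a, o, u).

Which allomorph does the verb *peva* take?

-i

*peva*: final sound = /a/, a vowel → -i.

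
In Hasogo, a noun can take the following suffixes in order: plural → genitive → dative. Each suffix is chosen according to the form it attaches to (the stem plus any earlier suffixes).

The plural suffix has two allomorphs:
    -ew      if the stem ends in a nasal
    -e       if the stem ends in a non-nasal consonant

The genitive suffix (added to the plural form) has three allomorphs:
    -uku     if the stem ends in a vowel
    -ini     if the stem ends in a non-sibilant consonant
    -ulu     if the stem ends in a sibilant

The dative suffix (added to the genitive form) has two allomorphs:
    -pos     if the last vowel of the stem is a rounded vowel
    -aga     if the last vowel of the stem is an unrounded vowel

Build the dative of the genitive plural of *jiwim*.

*jiwim*: final consonant = /m/, a nasal → -ew → *jiwimew*.
The plural form *jiwimew* — final sound /w/ (a non-sibilant consonant) → -ini → *jiwimewini*.
The last vowel of the genitive form *jiwimewini* is /i/, which is an unrounded vowel, so the dative suffix is -aga, giving *jiwimewiniaga*.

jiwimewiniaga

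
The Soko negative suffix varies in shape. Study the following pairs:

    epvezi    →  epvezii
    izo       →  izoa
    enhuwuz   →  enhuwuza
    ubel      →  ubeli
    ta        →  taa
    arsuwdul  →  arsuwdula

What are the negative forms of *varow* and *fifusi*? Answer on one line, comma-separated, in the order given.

The pattern is front/back vowel harmony: -i when the last vowel of the stem is a front vowel (*epvezi*, *ubel*); -a when the last vowel of the stem is a back vowel (*izo*, *enhuwuz*, *ta*, *arsuwdul*).
The last vowel of *varow* is /o/, which is a back vowel, so the suffix is -a, giving *varowa*.
*fifusi*: last vowel = /i/, a front vowel → -i → *fifusii*.

varowa, fifusii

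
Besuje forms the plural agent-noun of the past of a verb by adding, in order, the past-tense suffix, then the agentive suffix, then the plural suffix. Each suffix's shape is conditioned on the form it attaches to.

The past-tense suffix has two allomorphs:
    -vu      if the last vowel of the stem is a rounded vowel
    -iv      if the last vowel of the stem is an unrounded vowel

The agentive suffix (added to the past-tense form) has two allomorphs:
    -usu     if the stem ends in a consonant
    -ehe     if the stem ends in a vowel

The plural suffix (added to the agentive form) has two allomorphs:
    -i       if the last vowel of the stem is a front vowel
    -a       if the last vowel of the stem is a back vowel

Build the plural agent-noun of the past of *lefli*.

lefliivusua

*lefli*: last vowel = /i/, an unrounded vowel → -iv → *lefliiv*.
The past-tense form *lefliiv*: final sound = /v/, a consonant → -usu → *lefliivusu*.
The agentive form *lefliivusu* — last vowel /u/ (a back vowel) → -a → *lefliivusua*.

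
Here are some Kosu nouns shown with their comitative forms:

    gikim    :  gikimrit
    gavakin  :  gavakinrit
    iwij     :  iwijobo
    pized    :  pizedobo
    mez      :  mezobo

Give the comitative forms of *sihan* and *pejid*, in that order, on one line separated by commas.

The alternation tracks the final consonant of the stem — -rit when the stem ends in a nasal (*gikim*, *gavakin*); -obo when the stem ends in a non-nasal consonant (*iwij*, *pized*, *mez*).
*sihan* — final consonant /n/ (a nasal) → -rit → *sihanrit*.
Since the final consonant of *pejid* is /d/ (non-nasal), it takes -obo, giving *pejidobo*.

sihanrit, pejidobo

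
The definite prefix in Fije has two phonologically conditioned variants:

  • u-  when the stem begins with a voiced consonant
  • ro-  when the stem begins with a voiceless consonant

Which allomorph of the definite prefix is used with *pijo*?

ro-

*pijo* — first consonant /p/ (voiceless) → ro-.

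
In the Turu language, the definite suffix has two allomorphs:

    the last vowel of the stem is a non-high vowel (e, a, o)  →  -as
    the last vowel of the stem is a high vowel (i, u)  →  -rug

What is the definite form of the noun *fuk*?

fukrug

Since the last vowel of *fuk* is /u/ (a high vowel), it takes -rug, giving *fukrug*.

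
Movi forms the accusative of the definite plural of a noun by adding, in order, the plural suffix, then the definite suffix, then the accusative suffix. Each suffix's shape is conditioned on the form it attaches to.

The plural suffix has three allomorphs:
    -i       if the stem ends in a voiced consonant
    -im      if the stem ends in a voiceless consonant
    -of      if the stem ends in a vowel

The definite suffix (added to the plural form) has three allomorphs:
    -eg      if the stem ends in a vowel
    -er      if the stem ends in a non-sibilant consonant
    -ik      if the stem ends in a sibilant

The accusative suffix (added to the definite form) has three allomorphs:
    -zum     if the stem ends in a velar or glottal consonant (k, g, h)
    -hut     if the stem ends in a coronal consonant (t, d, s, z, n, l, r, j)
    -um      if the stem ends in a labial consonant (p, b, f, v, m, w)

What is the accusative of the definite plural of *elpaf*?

elpafimerhut

The final sound of *elpaf* is /f/, which is a voiceless consonant, so the plural suffix is -im, giving *elpafim*.
The plural form *elpafim*: final sound = /m/, a non-sibilant consonant → -er → *elpafimer*.
The final consonant of the definite form *elpafimer* is /r/, which is coronal, so the accusative suffix is -hut, giving *elpafimerhut*.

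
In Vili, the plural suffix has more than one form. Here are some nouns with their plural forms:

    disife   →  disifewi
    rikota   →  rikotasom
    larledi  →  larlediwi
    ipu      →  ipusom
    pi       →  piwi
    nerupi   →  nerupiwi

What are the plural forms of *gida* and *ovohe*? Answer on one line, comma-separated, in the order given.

The pattern is front/back vowel harmony: -wi when the last vowel of the stem is a front vowel (*disife*, *larledi*, *pi*, *nerupi*); -som when the last vowel of the stem is a back vowel (*rikota*, *ipu*).
*gida* — last vowel /a/ (a back vowel) → -som → *gidasom*.
*ovohe*: last vowel = /e/, a front vowel → -wi → *ovohewi*.

gidasom, ovohewi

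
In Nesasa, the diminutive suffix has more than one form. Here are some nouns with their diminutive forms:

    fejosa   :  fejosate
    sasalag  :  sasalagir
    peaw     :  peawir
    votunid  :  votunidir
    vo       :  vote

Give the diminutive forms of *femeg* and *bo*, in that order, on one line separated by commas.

The suffix is conditioned by the final sound: -ir when the stem ends in a consonant (*sasalag*, *peaw*, *votunid*); -te when the stem ends in a vowel (*fejosa*, *vo*).
*femeg* — final sound /g/ (a consonant) → -ir → *femegir*.
*bo*: final sound = /o/, a vowel → -te → *bote*.

femegir, bote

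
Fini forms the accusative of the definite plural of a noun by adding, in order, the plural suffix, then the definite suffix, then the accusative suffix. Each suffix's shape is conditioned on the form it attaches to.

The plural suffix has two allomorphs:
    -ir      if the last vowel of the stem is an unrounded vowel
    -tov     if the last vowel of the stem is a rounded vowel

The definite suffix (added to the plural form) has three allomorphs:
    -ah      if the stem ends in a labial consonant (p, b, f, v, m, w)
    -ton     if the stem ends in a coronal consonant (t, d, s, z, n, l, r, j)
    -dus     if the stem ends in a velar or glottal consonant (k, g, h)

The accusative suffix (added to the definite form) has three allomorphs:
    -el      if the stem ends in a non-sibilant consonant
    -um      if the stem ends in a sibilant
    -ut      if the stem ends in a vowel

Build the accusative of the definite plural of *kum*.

kumtovahel

*kum* — last vowel /u/ (a rounded vowel) → -tov → *kumtov*.
The final consonant of the plural form *kumtov* is /v/, which is labial, so the definite suffix is -ah, giving *kumtovah*.
Since the final sound of the definite form *kumtovah* is /h/ (a non-sibilant consonant), it takes -el, giving *kumtovahel*.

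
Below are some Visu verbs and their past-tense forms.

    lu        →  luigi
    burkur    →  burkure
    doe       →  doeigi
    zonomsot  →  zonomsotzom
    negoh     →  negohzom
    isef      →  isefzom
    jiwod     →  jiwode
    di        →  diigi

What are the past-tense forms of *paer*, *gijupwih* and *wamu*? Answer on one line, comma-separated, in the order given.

The alternation tracks the final sound of the stem — -zom when the stem ends in a voiceless consonant (*zonomsot*, *negoh*, *isef*); -e when the stem ends in a voiced consonant (*burkur*, *jiwod*); -igi when the stem ends in a vowel (*lu*, *doe*, *di*).
*paer* — final sound /r/ (a voiced consonant) → -e → *paere*.
*gijupwih* — final sound /h/ (a voiceless consonant) → -zom → *gijupwihzom*.
*wamu*: final sound = /u/, a vowel → -igi → *wamuigi*.

paere, gijupwihzom, wamuigi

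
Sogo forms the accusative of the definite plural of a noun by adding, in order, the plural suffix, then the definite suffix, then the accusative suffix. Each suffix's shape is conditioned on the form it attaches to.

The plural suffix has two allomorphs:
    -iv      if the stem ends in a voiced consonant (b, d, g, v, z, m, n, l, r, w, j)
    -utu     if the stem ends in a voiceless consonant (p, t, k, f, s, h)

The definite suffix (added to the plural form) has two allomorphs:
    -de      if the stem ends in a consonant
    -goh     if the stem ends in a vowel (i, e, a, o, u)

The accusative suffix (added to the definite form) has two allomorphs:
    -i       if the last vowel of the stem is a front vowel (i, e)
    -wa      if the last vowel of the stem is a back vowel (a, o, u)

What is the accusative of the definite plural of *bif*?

Since the final consonant of *bif* is /f/ (voiceless), it takes -utu, giving *bifutu*.
Since the final sound of the plural form *bifutu* is /u/ (a vowel), it takes -goh, giving *bifutugoh*.
The last vowel of the definite form *bifutugoh* is /o/, which is a back vowel, so the accusative suffix is -wa, giving *bifutugohwa*.

bifutugohwa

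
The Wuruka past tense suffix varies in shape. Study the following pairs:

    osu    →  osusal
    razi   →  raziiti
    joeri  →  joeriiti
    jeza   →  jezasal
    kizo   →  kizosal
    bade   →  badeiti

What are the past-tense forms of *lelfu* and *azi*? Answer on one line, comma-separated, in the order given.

The suffix is conditioned by the last vowel: -iti when the last vowel of the stem is a front vowel (*razi*, *joeri*, *bade*); -sal when the last vowel of the stem is a back vowel (*osu*, *jeza*, *kizo*).
*lelfu*: last vowel = /u/, a back vowel → -sal → *lelfusal*.
*azi*: last vowel = /i/, a front vowel → -iti → *aziiti*.

lelfusal, aziiti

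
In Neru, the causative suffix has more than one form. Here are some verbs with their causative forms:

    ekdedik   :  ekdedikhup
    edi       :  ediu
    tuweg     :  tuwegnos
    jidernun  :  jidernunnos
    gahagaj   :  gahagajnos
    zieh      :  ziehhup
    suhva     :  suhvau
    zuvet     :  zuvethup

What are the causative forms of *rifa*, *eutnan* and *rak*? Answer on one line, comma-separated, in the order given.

rifau, eutnannos, rakhup

The pattern is voicing of the final sound: -hup when the stem ends in a voiceless consonant (*ekdedik*, *zieh*, *zuvet*); -nos when the stem ends in a voiced consonant (*tuweg*, *jidernun*, *gahagaj*); -u when the stem ends in a vowel (*edi*, *suhva*).
*rifa*: final sound = /a/, a vowel → -u → *rifau*.
*eutnan*: final sound = /n/, a voiced consonant → -nos → *eutnannos*.
Since the final sound of *rak* is /k/ (a voiceless consonant), it takes -hup, giving *rakhup*.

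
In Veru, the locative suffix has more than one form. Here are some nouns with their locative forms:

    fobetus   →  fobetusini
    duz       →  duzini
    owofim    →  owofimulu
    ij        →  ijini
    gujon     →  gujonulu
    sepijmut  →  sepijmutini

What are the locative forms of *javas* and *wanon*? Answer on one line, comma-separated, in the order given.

javasini, wanonulu

The suffix is conditioned by the final consonant: -ulu when the stem ends in a nasal (*owofim*, *gujon*); -ini when the stem ends in a non-nasal consonant (*fobetus*, *duz*, *ij*, *sepijmut*).
Since the final consonant of *javas* is /s/ (non-nasal), it takes -ini, giving *javasini*.
Since the final consonant of *wanon* is /n/ (a nasal), it takes -ulu, giving *wanonulu*.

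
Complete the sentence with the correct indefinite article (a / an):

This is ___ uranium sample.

The indefinite article is chosen by the initial *sound* of the following word, not its spelling.
*uranium* begins with the sound /jʊ/ (u pronounced /jʊ/) — a consonant sound.
So the article is *a*: This is a uranium sample.

a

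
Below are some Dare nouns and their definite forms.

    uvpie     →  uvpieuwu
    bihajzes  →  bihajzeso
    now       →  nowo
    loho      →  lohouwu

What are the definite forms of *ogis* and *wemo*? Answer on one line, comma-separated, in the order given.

ogiso, wemouwu

The alternation tracks the final sound of the stem — -o when the stem ends in a consonant (*bihajzes*, *now*); -uwu when the stem ends in a vowel (*uvpie*, *loho*).
*ogis* — final sound /s/ (a consonant) → -o → *ogiso*.
*wemo* — final sound /o/ (a vowel) → -uwu → *wemouwu*.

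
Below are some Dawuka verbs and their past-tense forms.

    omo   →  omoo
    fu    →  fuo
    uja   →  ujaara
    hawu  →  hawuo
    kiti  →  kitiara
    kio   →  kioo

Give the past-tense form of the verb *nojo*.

nojoo

The alternation tracks the last vowel of the stem — -o when the last vowel of the stem is a rounded vowel (*omo*, *fu*, *hawu*, *kio*); -ara when the last vowel of the stem is an unrounded vowel (*uja*, *kiti*).
*nojo*: last vowel = /o/, a rounded vowel → -o → *nojoo*.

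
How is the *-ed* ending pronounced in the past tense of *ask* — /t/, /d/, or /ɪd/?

/t/

The stem *ask* ends in a voiceless consonant other than /t/.
The -ed suffix is realized as /ɪd/ after /t, d/; as /t/ after other voiceless consonants; and as /d/ after other voiced sounds.
So -ed on *ask* is pronounced /t/.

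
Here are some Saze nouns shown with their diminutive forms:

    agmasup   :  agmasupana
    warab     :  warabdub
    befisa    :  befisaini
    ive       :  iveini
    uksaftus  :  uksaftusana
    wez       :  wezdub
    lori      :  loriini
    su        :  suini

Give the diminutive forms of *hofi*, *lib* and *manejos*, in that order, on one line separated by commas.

The pattern is voicing of the final sound: -ana when the stem ends in a voiceless consonant (*agmasup*, *uksaftus*); -dub when the stem ends in a voiced consonant (*warab*, *wez*); -ini when the stem ends in a vowel (*befisa*, *ive*, *lori*, *su*).
*hofi*: final sound = /i/, a vowel → -ini → *hofiini*.
*lib*: final sound = /b/, a voiced consonant → -dub → *libdub*.
The final sound of *manejos* is /s/, which is a voiceless consonant, so the suffix is -ana, giving *manejosana*.

hofiini, libdub, manejosana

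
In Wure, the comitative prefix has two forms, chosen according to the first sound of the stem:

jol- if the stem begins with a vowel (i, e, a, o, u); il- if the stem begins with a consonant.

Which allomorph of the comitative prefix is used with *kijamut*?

*kijamut* — first sound /k/ (a consonant) → il-.

il-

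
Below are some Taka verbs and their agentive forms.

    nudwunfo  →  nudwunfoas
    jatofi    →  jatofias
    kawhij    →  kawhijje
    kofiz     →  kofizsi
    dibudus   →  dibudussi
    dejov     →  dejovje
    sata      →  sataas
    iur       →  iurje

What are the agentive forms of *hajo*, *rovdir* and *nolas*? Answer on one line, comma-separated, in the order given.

The alternation tracks the final sound of the stem — -si when the stem ends in a sibilant (*kofiz*, *dibudus*); -je when the stem ends in a non-sibilant consonant (*kawhij*, *dejov*, *iur*); -as when the stem ends in a vowel (*nudwunfo*, *jatofi*, *sata*).
Since the final sound of *hajo* is /o/ (a vowel), it takes -as, giving *hajoas*.
*rovdir*: final sound = /r/, a non-sibilant consonant → -je → *rovdirje*.
*nolas*: final sound = /s/, a sibilant → -si → *nolassi*.

hajoas, rovdirje, nolassi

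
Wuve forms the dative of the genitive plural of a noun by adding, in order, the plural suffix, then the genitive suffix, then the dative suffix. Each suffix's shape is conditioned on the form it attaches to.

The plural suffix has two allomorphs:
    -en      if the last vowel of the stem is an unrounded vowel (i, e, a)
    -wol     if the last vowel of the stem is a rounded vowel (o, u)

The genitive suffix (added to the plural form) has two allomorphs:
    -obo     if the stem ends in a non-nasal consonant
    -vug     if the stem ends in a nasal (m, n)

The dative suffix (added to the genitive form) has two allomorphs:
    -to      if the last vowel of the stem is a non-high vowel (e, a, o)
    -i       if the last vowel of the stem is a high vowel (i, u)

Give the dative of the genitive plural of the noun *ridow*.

Since the last vowel of *ridow* is /o/ (a rounded vowel), it takes -wol, giving *ridowwol*.
Since the final consonant of the plural form *ridowwol* is /l/ (non-nasal), it takes -obo, giving *ridowwolobo*.
Since the last vowel of the genitive form *ridowwolobo* is /o/ (a non-high vowel), it takes -to, giving *ridowwoloboto*.

ridowwoloboto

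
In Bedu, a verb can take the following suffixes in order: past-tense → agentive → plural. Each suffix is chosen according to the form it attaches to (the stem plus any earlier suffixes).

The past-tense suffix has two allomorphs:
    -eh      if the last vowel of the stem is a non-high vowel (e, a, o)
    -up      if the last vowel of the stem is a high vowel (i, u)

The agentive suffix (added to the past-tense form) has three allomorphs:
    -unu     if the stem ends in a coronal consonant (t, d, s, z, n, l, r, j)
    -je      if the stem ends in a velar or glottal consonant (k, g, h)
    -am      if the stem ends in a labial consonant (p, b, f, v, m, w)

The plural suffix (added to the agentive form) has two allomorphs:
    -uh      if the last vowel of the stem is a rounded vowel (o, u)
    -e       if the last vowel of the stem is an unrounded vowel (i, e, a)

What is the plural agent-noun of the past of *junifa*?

junifaehjee

The last vowel of *junifa* is /a/, which is a non-high vowel, so the past-tense suffix is -eh, giving *junifaeh*.
The past-tense form *junifaeh* — final consonant /h/ (velar/glottal) → -je → *junifaehje*.
The agentive form *junifaehje*: last vowel = /e/, an unrounded vowel → -e → *junifaehjee*.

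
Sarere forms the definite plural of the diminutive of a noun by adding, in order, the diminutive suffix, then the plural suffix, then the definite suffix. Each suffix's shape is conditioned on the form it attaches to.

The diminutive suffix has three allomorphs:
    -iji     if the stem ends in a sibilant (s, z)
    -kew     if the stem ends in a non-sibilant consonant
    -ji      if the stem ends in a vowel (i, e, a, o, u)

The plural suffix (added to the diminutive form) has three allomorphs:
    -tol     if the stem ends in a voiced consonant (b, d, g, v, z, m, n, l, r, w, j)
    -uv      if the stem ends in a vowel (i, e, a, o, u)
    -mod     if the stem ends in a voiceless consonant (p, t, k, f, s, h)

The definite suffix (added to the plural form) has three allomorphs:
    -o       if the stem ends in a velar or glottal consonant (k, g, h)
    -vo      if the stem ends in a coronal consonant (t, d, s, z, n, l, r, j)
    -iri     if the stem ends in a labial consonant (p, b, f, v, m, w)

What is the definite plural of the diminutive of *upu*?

The final sound of *upu* is /u/, which is a vowel, so the diminutive suffix is -ji, giving *upuji*.
The diminutive form *upuji* — final sound /i/ (a vowel) → -uv → *upujiuv*.
The plural form *upujiuv* — final consonant /v/ (labial) → -iri → *upujiuviri*.

upujiuviri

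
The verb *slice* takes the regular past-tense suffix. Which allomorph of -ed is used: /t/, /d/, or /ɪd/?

The stem *slice* ends in a voiceless consonant other than /t/.
The -ed suffix is realized as /ɪd/ after /t, d/; as /t/ after other voiceless consonants; and as /d/ after other voiced sounds.
So -ed on *slice* is pronounced /t/.

/t/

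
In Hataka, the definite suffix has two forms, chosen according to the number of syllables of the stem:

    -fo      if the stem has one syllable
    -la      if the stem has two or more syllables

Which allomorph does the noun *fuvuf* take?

*fuvuf* has 2 syllables, so the suffix is -la.

-la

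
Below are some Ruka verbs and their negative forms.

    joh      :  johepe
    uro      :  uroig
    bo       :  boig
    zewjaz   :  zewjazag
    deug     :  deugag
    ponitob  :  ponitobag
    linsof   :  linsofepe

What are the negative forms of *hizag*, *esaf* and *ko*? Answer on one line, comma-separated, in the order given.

The suffix is conditioned by the final sound: -epe when the stem ends in a voiceless consonant (*joh*, *linsof*); -ag when the stem ends in a voiced consonant (*zewjaz*, *deug*, *ponitob*); -ig when the stem ends in a vowel (*uro*, *bo*).
*hizag* — final sound /g/ (a voiced consonant) → -ag → *hizagag*.
Since the final sound of *esaf* is /f/ (a voiceless consonant), it takes -epe, giving *esafepe*.
The final sound of *ko* is /o/, which is a vowel, so the suffix is -ig, giving *koig*.

hizagag, esafepe, koig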